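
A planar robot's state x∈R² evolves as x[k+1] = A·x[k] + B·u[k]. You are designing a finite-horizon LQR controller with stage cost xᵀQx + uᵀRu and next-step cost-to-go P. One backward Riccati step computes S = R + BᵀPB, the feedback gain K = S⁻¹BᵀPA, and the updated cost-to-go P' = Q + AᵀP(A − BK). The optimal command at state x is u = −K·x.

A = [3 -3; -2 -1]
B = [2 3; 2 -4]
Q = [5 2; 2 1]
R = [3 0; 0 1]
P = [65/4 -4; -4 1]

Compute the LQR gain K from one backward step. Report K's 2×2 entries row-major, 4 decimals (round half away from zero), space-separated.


0.1233 -0.1389 0.8263 -0.6353

BᵀP = [24.5000 -6.0000; 64.7500 -16.0000]
S = R + BᵀPB = [3 0; 0 1] + [37.0000 97.5000; 97.5000 258.2500] = [40.0000 97.5000; 97.5000 259.2500]
BᵀPA = [85.5000 -67.5000; 226.2500 -178.2500]
K = S⁻¹·BᵀPA = [0.1233 -0.1389; 0.8263 -0.6353]
A−BK = [0.2744 -0.8162; 1.0588 -3.2634]
AᵀP(A−BK) = [0.7488 -0.6324; -0.6324 0.6281]
P' = Q + AᵀP(A−BK) = [5.7488 1.3676; 1.3676 1.6281]
tr(P') = 7.3768


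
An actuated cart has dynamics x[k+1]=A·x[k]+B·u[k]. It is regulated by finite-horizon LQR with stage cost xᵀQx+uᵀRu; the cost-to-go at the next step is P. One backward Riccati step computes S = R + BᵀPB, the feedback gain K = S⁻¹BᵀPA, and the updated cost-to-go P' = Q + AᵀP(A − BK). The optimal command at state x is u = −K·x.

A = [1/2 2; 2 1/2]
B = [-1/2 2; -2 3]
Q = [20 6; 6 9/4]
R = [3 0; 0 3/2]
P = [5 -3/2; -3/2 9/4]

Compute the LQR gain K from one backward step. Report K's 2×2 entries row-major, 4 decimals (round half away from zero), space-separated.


-0.4851 0.8035 0.2222 0.8889

BᵀP = [0.5000 -3.7500; 5.5000 3.7500]
S = R + BᵀPB = [3 0; 0 3/2] + [7.2500 -10.2500; -10.2500 22.2500] = [10.2500 -10.2500; -10.2500 23.7500]
BᵀPA = [-7.2500 -0.8750; 10.2500 12.8750]
K = S⁻¹·BᵀPA = [-0.4851 0.8035; 0.2222 0.8889]
A−BK = [-0.1870 0.6240; 0.3631 -0.5596]
AᵀP(A−BK) = [1.4553 -2.4106; -2.4106 6.8211]
P' = Q + AᵀP(A−BK) = [21.4553 3.5894; 3.5894 9.0711]
tr(P') = 30.5264


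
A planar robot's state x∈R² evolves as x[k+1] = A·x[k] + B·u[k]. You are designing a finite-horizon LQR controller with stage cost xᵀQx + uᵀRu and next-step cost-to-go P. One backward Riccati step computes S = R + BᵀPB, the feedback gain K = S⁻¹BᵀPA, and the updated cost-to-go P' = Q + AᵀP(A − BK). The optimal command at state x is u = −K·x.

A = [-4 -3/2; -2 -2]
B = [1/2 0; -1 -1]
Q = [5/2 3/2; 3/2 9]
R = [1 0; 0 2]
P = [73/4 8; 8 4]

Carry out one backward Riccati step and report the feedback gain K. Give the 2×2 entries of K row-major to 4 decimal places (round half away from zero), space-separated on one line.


-2.8800 -1.0800 6.6667 3.3333

BᵀP = [1.1250 0.0000; -8.0000 -4.0000]
S = R + BᵀPB = [1 0; 0 2] + [0.5625 0.0000; 0.0000 4.0000] = [1.5625 0.0000; 0.0000 6.0000]
BᵀPA = [-4.5000 -1.6875; 40.0000 20.0000]
K = S⁻¹·BᵀPA = [-2.8800 -1.0800; 6.6667 3.3333]
A−BK = [-2.5600 -0.9600; 1.7867 0.2533]
AᵀP(A−BK) = [156.3733 75.3067; 75.3067 36.5733]
P' = Q + AᵀP(A−BK) = [158.8733 76.8067; 76.8067 45.5733]
tr(P') = 204.4467


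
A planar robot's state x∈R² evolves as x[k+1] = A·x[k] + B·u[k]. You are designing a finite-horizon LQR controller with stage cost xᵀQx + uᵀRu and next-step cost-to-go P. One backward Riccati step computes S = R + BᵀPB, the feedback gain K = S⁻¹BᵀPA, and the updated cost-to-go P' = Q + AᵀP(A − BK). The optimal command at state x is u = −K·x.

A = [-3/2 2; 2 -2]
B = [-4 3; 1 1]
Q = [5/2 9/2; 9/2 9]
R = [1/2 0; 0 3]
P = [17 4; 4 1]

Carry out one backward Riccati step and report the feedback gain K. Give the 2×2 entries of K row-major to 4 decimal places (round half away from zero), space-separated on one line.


0.2904 -0.4058 0.0200 0.0000

BᵀP = [-64.0000 -15.0000; 55.0000 13.0000]
S = R + BᵀPB = [1/2 0; 0 3] + [241.0000 -207.0000; -207.0000 178.0000] = [241.5000 -207.0000; -207.0000 181.0000]
BᵀPA = [66.0000 -98.0000; -56.5000 84.0000]
K = S⁻¹·BᵀPA = [0.2904 -0.4058; 0.0200 0.0000]
A−BK = [-0.3983 0.3768; 1.6896 -1.5942]
AᵀP(A−BK) = [0.2113 -0.2174; -0.2174 0.2319]
P' = Q + AᵀP(A−BK) = [2.7113 4.2826; 4.2826 9.2319]
tr(P') = 11.9432


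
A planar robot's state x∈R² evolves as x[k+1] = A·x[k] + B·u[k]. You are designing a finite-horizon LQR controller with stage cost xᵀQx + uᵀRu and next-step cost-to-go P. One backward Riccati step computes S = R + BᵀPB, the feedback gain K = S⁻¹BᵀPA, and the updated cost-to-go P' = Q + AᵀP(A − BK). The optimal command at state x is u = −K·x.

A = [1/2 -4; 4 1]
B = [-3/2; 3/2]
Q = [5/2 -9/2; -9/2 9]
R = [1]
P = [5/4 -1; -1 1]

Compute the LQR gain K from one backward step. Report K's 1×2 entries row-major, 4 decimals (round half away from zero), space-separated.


BᵀP = [-3.3750 3.0000]
S = R + BᵀPB = [1] + [9.5625] = [10.5625]
BᵀPA = [10.3125 16.5000]
K = S⁻¹·BᵀPA = [0.9763 1.5621]
A−BK = [1.9645 -1.6568; 2.5355 -1.3432]
AᵀP(A−BK) = [2.2441 0.8905; 0.8905 3.2249]
P' = Q + AᵀP(A−BK) = [4.7441 -3.6095; -3.6095 12.2249]
tr(P') = 16.9689

0.9763 1.5621


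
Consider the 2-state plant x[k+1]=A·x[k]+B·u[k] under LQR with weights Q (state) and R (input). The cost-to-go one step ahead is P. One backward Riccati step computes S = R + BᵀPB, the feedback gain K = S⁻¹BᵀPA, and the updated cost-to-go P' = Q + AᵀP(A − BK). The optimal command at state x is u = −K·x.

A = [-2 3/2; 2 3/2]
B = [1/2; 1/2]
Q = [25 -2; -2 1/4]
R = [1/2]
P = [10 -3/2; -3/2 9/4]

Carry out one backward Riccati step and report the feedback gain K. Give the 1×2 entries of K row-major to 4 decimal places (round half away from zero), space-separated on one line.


-2.7556 2.4667

BᵀP = [4.2500 0.3750]
S = R + BᵀPB = [1/2] + [2.3125] = [2.8125]
BᵀPA = [-7.7500 6.9375]
K = S⁻¹·BᵀPA = [-2.7556 2.4667]
A−BK = [-0.6222 0.2667; 3.3778 0.2667]
AᵀP(A−BK) = [39.6444 -4.1333; -4.1333 3.7000]
P' = Q + AᵀP(A−BK) = [64.6444 -6.1333; -6.1333 3.9500]
tr(P') = 68.5944


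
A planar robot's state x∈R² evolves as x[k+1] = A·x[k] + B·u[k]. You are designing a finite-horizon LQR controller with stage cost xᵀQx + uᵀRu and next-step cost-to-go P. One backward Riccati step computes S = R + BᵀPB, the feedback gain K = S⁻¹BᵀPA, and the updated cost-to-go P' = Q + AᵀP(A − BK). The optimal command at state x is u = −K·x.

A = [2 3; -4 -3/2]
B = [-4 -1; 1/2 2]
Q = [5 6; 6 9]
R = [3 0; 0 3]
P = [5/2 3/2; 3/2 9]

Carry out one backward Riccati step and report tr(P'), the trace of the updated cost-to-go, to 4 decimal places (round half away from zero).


BᵀP = [-9.2500 -1.5000; 0.5000 16.5000]
S = R + BᵀPB = [3 0; 0 3] + [36.2500 6.2500; 6.2500 32.5000] = [39.2500 6.2500; 6.2500 35.5000]
BᵀPA = [-12.5000 -25.5000; -65.0000 -23.2500]
K = S⁻¹·BᵀPA = [-0.0277 -0.5611; -1.8261 -0.5561]
A−BK = [0.0631 0.1994; -0.3339 -0.1072]
AᵀP(A−BK) = [10.9567 3.3368; 3.3368 2.0111]
P' = Q + AᵀP(A−BK) = [15.9567 9.3368; 9.3368 11.0111]
tr(P') = 26.9677

26.9677


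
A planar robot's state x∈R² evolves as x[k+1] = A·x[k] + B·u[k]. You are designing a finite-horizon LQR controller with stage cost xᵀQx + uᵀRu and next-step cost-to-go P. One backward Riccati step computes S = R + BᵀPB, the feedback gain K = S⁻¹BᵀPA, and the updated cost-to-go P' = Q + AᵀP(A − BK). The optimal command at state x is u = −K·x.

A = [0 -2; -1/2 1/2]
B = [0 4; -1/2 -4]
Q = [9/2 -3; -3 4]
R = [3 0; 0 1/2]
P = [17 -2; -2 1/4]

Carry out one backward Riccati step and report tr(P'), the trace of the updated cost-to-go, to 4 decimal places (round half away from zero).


BᵀP = [1.0000 -0.1250; 76.0000 -9.0000]
S = R + BᵀPB = [3 0; 0 1/2] + [0.0625 4.5000; 4.5000 340.0000] = [3.0625 4.5000; 4.5000 340.5000]
BᵀPA = [0.0625 -2.0625; 4.5000 -156.5000]
K = S⁻¹·BᵀPA = [0.0010 0.0019; 0.0132 -0.4596]
A−BK = [-0.0528 -0.1614; -0.4467 -1.3376]
AᵀP(A−BK) = [0.0030 0.0058; 0.0058 0.1322]
P' = Q + AᵀP(A−BK) = [4.5030 -2.9942; -2.9942 4.1322]
tr(P') = 8.6353

8.6353


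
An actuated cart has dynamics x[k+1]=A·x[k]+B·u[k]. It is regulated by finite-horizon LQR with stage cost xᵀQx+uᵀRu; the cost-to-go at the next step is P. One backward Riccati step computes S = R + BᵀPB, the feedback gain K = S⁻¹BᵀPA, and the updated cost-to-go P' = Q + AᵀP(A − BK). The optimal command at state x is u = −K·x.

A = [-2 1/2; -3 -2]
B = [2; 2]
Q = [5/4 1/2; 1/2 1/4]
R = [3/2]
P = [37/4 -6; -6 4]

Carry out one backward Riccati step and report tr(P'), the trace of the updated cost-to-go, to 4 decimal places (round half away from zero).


13.1875

BᵀP = [6.5000 -4.0000]
S = R + BᵀPB = [3/2] + [5.0000] = [6.5000]
BᵀPA = [-1.0000 11.2500]
K = S⁻¹·BᵀPA = [-0.1538 1.7308]
A−BK = [-1.6923 -2.9615; -2.6923 -5.4615]
AᵀP(A−BK) = [0.8462 1.4808; 1.4808 10.8413]
P' = Q + AᵀP(A−BK) = [2.0962 1.9808; 1.9808 11.0913]
tr(P') = 13.1875


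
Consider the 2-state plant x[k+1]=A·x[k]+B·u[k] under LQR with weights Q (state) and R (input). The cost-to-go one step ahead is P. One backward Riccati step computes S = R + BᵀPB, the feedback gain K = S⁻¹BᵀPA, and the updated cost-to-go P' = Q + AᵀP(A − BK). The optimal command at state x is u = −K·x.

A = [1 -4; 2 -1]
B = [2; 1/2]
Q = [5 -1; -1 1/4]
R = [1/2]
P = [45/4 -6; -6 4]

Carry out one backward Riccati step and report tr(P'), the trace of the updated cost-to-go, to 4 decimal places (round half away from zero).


BᵀP = [19.5000 -10.0000]
S = R + BᵀPB = [1/2] + [34.0000] = [34.5000]
BᵀPA = [-0.5000 -68.0000]
K = S⁻¹·BᵀPA = [-0.0145 -1.9710]
A−BK = [1.0290 -0.0580; 2.0072 -0.0145]
AᵀP(A−BK) = [3.2428 0.0145; 0.0145 1.9710]
P' = Q + AᵀP(A−BK) = [8.2428 -0.9855; -0.9855 2.2210]
tr(P') = 10.4638

10.4638


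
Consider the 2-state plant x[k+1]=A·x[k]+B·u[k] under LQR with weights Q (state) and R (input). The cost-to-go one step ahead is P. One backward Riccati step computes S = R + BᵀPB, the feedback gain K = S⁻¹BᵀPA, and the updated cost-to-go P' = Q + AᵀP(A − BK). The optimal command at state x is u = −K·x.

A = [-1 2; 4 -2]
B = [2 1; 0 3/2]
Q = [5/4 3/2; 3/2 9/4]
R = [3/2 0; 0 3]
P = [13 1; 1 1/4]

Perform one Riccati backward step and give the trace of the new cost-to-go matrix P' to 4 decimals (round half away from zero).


BᵀP = [26.0000 2.0000; 14.5000 1.3750]
S = R + BᵀPB = [3/2 0; 0 3] + [52.0000 29.0000; 29.0000 16.5625] = [53.5000 29.0000; 29.0000 19.5625]
BᵀPA = [-18.0000 48.0000; -9.0000 26.2500]
K = S⁻¹·BᵀPA = [-0.4432 0.8646; 0.1970 0.0602]
A−BK = [-0.3105 0.2107; 3.7045 -2.0903]
AᵀP(A−BK) = [2.7948 -1.8960; -1.8960 1.9207]
P' = Q + AᵀP(A−BK) = [4.0448 -0.3960; -0.3960 4.1707]
tr(P') = 8.2155

8.2155


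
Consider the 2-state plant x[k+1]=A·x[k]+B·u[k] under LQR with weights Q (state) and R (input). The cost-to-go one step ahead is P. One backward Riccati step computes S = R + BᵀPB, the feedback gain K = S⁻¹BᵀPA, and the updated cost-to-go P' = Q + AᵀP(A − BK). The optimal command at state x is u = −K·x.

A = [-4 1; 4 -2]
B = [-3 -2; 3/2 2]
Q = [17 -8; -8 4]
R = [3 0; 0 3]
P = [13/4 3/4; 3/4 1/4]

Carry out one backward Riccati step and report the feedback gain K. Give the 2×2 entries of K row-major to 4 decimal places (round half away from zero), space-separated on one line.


BᵀP = [-8.6250 -1.8750; -5.0000 -1.0000]
S = R + BᵀPB = [3 0; 0 3] + [23.0625 13.5000; 13.5000 8.0000] = [26.0625 13.5000; 13.5000 11.0000]
BᵀPA = [27.0000 -4.8750; 16.0000 -3.0000]
K = S⁻¹·BᵀPA = [0.7756 -0.1257; 0.5027 -0.1185]
A−BK = [-0.6679 0.3860; 1.8312 -1.5745]
AᵀP(A−BK) = [3.0162 -0.7110; -0.7110 0.2819]
P' = Q + AᵀP(A−BK) = [20.0162 -8.7110; -8.7110 4.2819]
tr(P') = 24.2980

0.7756 -0.1257 0.5027 -0.1185


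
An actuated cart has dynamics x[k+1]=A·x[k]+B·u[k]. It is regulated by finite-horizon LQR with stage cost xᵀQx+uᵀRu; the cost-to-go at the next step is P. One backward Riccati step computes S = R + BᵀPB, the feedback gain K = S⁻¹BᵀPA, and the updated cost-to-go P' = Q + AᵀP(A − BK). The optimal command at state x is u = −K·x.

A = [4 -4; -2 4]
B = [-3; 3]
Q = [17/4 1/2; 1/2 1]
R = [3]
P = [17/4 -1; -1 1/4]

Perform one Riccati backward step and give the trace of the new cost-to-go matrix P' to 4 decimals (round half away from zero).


BᵀP = [-15.7500 3.7500]
S = R + BᵀPB = [3] + [58.5000] = [61.5000]
BᵀPA = [-70.5000 78.0000]
K = S⁻¹·BᵀPA = [-1.1463 1.2683]
A−BK = [0.5610 -0.1951; 1.4390 0.1951]
AᵀP(A−BK) = [4.1829 -4.5854; -4.5854 5.0732]
P' = Q + AᵀP(A−BK) = [8.4329 -4.0854; -4.0854 6.0732]
tr(P') = 14.5061

14.5061


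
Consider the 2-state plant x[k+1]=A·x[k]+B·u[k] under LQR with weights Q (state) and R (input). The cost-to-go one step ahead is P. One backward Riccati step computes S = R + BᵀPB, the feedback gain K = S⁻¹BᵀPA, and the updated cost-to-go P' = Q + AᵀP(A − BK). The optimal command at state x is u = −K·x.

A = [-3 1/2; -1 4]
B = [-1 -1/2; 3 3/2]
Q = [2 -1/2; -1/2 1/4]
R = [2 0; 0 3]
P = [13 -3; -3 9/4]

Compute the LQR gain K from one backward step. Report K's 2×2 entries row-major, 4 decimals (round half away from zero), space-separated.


0.9103 0.4531 0.3034 0.1510

BᵀP = [-22.0000 9.7500; -11.0000 4.8750]
S = R + BᵀPB = [2 0; 0 3] + [51.2500 25.6250; 25.6250 12.8125] = [53.2500 25.6250; 25.6250 15.8125]
BᵀPA = [56.2500 28.0000; 28.1250 14.0000]
K = S⁻¹·BᵀPA = [0.9103 0.4531; 0.3034 0.1510]
A−BK = [-1.9380 1.0287; -4.1861 2.4140]
AᵀP(A−BK) = [41.5105 -20.7370; -20.7370 12.4476]
P' = Q + AᵀP(A−BK) = [43.5105 -21.2370; -21.2370 12.6976]
tr(P') = 56.2080


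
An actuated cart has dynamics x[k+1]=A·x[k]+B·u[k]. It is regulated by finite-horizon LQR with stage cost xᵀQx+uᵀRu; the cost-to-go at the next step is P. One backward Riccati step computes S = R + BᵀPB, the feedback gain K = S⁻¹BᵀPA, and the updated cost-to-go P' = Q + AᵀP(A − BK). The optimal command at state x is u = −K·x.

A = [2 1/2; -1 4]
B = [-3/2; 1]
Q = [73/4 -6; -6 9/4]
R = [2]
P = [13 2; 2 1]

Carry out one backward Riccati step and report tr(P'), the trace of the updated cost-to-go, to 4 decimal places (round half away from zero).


BᵀP = [-17.5000 -2.0000]
S = R + BᵀPB = [2] + [24.2500] = [26.2500]
BᵀPA = [-33.0000 -16.7500]
K = S⁻¹·BᵀPA = [-1.2571 -0.6381]
A−BK = [0.1143 -0.4571; 0.2571 4.6381]
AᵀP(A−BK) = [3.5143 2.9429; 2.9429 16.5619]
P' = Q + AᵀP(A−BK) = [21.7643 -3.0571; -3.0571 18.8119]
tr(P') = 40.5762

40.5762


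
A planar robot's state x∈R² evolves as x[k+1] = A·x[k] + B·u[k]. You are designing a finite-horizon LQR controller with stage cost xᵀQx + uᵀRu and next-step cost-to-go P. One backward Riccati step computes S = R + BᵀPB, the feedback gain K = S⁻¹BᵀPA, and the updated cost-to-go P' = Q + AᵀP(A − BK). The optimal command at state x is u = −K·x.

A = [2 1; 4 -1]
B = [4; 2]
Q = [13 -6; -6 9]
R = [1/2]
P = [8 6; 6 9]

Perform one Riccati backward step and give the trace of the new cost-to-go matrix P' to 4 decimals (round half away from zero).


BᵀP = [44.0000 42.0000]
S = R + BᵀPB = [1/2] + [260.0000] = [260.5000]
BᵀPA = [256.0000 2.0000]
K = S⁻¹·BᵀPA = [0.9827 0.0077]
A−BK = [-1.9309 0.9693; 2.0345 -1.0154]
AᵀP(A−BK) = [20.4223 -9.9655; -9.9655 4.9846]
P' = Q + AᵀP(A−BK) = [33.4223 -15.9655; -15.9655 13.9846]
tr(P') = 47.4069

47.4069


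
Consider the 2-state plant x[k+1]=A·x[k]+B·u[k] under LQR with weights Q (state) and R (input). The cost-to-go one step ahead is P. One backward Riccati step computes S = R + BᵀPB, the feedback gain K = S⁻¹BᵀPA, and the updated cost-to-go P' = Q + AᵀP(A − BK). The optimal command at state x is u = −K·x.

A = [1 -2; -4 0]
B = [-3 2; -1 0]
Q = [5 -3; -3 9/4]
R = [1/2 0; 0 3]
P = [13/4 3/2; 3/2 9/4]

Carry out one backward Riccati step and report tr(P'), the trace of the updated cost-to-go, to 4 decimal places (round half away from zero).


26.2805

BᵀP = [-11.2500 -6.7500; 6.5000 3.0000]
S = R + BᵀPB = [1/2 0; 0 3] + [40.5000 -22.5000; -22.5000 13.0000] = [41.0000 -22.5000; -22.5000 16.0000]
BᵀPA = [15.7500 22.5000; -5.5000 -13.0000]
K = S⁻¹·BᵀPA = [0.8564 0.4508; 0.8606 -0.1786]
A−BK = [1.8481 -0.2905; -3.1436 0.4508]
AᵀP(A−BK) = [18.4946 -2.5818; -2.5818 0.5359]
P' = Q + AᵀP(A−BK) = [23.4946 -5.5818; -5.5818 2.7859]
tr(P') = 26.2805


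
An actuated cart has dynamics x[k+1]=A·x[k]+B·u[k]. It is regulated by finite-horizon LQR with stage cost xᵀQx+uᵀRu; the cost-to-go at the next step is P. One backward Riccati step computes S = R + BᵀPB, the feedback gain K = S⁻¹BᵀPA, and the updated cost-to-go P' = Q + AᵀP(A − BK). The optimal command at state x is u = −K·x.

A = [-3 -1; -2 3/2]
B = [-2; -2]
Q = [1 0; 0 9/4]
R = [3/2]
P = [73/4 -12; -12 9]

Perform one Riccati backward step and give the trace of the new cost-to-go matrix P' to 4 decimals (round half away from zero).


57.2759

BᵀP = [-12.5000 6.0000]
S = R + BᵀPB = [3/2] + [13.0000] = [14.5000]
BᵀPA = [25.5000 21.5000]
K = S⁻¹·BᵀPA = [1.7586 1.4828]
A−BK = [0.5172 1.9655; 1.5172 4.4655]
AᵀP(A−BK) = [11.4052 19.9397; 19.9397 42.6207]
P' = Q + AᵀP(A−BK) = [12.4052 19.9397; 19.9397 44.8707]
tr(P') = 57.2759


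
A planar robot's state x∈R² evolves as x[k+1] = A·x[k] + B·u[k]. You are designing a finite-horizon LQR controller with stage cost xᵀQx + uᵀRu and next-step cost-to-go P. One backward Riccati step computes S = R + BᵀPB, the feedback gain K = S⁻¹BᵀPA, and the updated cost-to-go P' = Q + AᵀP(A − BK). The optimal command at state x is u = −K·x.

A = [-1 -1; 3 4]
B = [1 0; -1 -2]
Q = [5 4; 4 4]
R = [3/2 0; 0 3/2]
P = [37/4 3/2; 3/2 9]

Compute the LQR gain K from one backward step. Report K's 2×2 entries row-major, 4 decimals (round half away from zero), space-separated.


-0.9163 -0.9442 -0.9935 -1.4623

BᵀP = [7.7500 -7.5000; -3.0000 -18.0000]
S = R + BᵀPB = [3/2 0; 0 3/2] + [15.2500 15.0000; 15.0000 36.0000] = [16.7500 15.0000; 15.0000 37.5000]
BᵀPA = [-30.2500 -37.7500; -51.0000 -69.0000]
K = S⁻¹·BᵀPA = [-0.9163 -0.9442; -0.9935 -1.4623]
A−BK = [-0.0837 -0.0558; 0.0967 0.1312]
AᵀP(A−BK) = [2.8647 3.6098; 3.6098 4.7065]
P' = Q + AᵀP(A−BK) = [7.8647 7.6098; 7.6098 8.7065]
tr(P') = 16.5712


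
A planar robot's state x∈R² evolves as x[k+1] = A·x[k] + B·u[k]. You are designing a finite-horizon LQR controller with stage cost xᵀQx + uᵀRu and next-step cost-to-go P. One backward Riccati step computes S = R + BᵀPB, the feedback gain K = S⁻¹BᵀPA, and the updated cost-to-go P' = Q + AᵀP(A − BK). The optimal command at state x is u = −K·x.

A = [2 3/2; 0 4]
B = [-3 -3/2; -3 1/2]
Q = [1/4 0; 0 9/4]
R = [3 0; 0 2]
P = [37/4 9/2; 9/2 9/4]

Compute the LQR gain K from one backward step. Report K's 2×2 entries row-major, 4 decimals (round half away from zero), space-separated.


BᵀP = [-41.2500 -20.2500; -11.6250 -5.6250]
S = R + BᵀPB = [3 0; 0 2] + [184.5000 51.7500; 51.7500 14.6250] = [187.5000 51.7500; 51.7500 16.6250]
BᵀPA = [-82.5000 -142.8750; -23.2500 -39.9375]
K = S⁻¹·BᵀPA = [-0.3834 -0.7026; -0.2050 -0.2152]
A−BK = [0.5423 -0.9306; -1.0478 1.9998]
AᵀP(A−BK) = [0.6016 0.7817; 0.7817 1.8333]
P' = Q + AᵀP(A−BK) = [0.8516 0.7817; 0.7817 4.0833]
tr(P') = 4.9349

-0.3834 -0.7026 -0.2050 -0.2152


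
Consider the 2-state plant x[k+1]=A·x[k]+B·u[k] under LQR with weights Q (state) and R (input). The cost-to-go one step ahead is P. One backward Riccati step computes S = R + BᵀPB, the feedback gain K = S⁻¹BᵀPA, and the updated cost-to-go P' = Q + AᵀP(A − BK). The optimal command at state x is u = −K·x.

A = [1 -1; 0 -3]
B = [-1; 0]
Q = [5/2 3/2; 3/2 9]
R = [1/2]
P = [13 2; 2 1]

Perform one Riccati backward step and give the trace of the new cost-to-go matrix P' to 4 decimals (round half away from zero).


19.2407

BᵀP = [-13.0000 -2.0000]
S = R + BᵀPB = [1/2] + [13.0000] = [13.5000]
BᵀPA = [-13.0000 19.0000]
K = S⁻¹·BᵀPA = [-0.9630 1.4074]
A−BK = [0.0370 0.4074; 0.0000 -3.0000]
AᵀP(A−BK) = [0.4815 -0.7037; -0.7037 7.2593]
P' = Q + AᵀP(A−BK) = [2.9815 0.7963; 0.7963 16.2593]
tr(P') = 19.2407


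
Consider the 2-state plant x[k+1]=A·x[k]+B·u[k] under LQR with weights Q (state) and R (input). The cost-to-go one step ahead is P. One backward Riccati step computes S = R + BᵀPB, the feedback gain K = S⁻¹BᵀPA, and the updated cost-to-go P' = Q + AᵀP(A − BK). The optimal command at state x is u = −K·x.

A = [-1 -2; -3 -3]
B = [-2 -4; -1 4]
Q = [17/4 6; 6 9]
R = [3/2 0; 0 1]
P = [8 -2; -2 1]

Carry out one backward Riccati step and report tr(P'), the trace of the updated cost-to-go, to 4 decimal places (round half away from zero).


BᵀP = [-14.0000 3.0000; -40.0000 12.0000]
S = R + BᵀPB = [3/2 0; 0 1] + [25.0000 68.0000; 68.0000 208.0000] = [26.5000 68.0000; 68.0000 209.0000]
BᵀPA = [5.0000 19.0000; 4.0000 44.0000]
K = S⁻¹·BᵀPA = [0.8453 1.0705; -0.2559 -0.1378]
A−BK = [-0.3330 -0.4101; -1.1312 -1.3783]
AᵀP(A−BK) = [1.7972 2.1985; 2.1985 2.7223]
P' = Q + AᵀP(A−BK) = [6.0472 8.1985; 8.1985 11.7223]
tr(P') = 17.7694

17.7694


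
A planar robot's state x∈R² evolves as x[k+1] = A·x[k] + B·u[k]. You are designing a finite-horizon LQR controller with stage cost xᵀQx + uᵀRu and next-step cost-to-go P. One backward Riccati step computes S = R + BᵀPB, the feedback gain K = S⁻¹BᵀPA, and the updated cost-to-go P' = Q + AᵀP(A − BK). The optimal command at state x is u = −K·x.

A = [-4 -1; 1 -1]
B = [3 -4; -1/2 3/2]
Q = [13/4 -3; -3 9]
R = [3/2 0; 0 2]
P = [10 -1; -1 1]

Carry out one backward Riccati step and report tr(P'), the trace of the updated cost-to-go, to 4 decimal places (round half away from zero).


BᵀP = [30.5000 -3.5000; -41.5000 5.5000]
S = R + BᵀPB = [3/2 0; 0 2] + [93.2500 -127.2500; -127.2500 174.2500] = [94.7500 -127.2500; -127.2500 176.2500]
BᵀPA = [-125.5000 -27.0000; 171.5000 36.0000]
K = S⁻¹·BᵀPA = [-0.5837 -0.3505; 0.5516 -0.0488]
A−BK = [-0.0424 -0.1437; -0.1193 -1.1020]
AᵀP(A−BK) = [1.1417 0.3816; 0.3816 1.2933]
P' = Q + AᵀP(A−BK) = [4.3917 -2.6184; -2.6184 10.2933]
tr(P') = 14.6851

14.6851


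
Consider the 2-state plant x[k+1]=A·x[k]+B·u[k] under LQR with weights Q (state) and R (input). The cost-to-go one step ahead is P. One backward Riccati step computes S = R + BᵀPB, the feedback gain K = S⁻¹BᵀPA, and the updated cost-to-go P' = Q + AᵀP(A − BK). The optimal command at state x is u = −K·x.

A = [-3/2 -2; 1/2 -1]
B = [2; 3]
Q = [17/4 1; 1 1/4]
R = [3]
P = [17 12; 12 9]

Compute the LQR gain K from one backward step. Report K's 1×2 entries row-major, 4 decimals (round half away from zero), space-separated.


-0.2686 -0.6453

BᵀP = [70.0000 51.0000]
S = R + BᵀPB = [3] + [293.0000] = [296.0000]
BᵀPA = [-79.5000 -191.0000]
K = S⁻¹·BᵀPA = [-0.2686 -0.6453]
A−BK = [-0.9628 -0.7095; 1.3057 0.9358]
AᵀP(A−BK) = [1.1478 1.2010; 1.2010 1.7534]
P' = Q + AᵀP(A−BK) = [5.3978 2.2010; 2.2010 2.0034]
tr(P') = 7.4012


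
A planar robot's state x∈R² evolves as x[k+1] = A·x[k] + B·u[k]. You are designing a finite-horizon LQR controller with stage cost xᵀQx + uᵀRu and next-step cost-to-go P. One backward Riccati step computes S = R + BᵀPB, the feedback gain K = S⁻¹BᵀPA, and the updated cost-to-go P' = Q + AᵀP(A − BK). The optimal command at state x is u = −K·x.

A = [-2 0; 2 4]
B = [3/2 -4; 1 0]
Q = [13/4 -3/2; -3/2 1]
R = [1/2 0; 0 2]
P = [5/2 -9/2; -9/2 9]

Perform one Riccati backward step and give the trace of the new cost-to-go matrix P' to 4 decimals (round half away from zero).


18.7732

BᵀP = [-0.7500 2.2500; -10.0000 18.0000]
S = R + BᵀPB = [1/2 0; 0 2] + [1.1250 3.0000; 3.0000 40.0000] = [1.6250 3.0000; 3.0000 42.0000]
BᵀPA = [6.0000 9.0000; 56.0000 72.0000]
K = S⁻¹·BᵀPA = [1.4177 2.7342; 1.2321 1.5190]
A−BK = [0.8017 1.9747; 0.5823 1.2658]
AᵀP(A−BK) = [4.4979 6.5316; 6.5316 10.0253]
P' = Q + AᵀP(A−BK) = [7.7479 5.0316; 5.0316 11.0253]
tr(P') = 18.7732


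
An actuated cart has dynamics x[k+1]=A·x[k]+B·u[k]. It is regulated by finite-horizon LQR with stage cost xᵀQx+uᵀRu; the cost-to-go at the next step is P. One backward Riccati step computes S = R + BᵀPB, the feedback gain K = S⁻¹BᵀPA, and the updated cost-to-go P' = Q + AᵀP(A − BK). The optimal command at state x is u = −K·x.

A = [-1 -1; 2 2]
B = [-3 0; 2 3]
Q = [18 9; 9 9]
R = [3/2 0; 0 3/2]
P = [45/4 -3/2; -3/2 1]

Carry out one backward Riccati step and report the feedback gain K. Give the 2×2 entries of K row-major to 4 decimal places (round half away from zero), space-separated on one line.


0.3417 0.3417 0.3655 0.3655

BᵀP = [-36.7500 6.5000; -4.5000 3.0000]
S = R + BᵀPB = [3/2 0; 0 3/2] + [123.2500 19.5000; 19.5000 9.0000] = [124.7500 19.5000; 19.5000 10.5000]
BᵀPA = [49.7500 49.7500; 10.5000 10.5000]
K = S⁻¹·BᵀPA = [0.3417 0.3417; 0.3655 0.3655]
A−BK = [0.0250 0.0250; 0.2203 0.2203]
AᵀP(A−BK) = [0.4145 0.4145; 0.4145 0.4145]
P' = Q + AᵀP(A−BK) = [18.4145 9.4145; 9.4145 9.4145]
tr(P') = 27.8290


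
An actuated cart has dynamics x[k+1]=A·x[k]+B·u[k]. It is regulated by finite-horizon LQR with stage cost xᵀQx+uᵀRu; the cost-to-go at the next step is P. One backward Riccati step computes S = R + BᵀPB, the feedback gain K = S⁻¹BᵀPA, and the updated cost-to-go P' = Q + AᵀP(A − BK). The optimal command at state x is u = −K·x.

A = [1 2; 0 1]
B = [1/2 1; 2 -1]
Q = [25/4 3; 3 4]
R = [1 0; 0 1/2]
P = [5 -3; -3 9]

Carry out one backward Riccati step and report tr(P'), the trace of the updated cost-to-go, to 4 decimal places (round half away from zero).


BᵀP = [-3.5000 16.5000; 8.0000 -12.0000]
S = R + BᵀPB = [1 0; 0 1/2] + [31.2500 -20.0000; -20.0000 20.0000] = [32.2500 -20.0000; -20.0000 20.5000]
BᵀPA = [-3.5000 9.5000; 8.0000 4.0000]
K = S⁻¹·BᵀPA = [0.3380 1.0522; 0.7200 1.2216]
A−BK = [0.1111 0.2523; 0.0440 0.1173]
AᵀP(A−BK) = [0.4232 0.9095; 0.9095 2.1178]
P' = Q + AᵀP(A−BK) = [6.6732 3.9095; 3.9095 6.1178]
tr(P') = 12.7909

12.7909


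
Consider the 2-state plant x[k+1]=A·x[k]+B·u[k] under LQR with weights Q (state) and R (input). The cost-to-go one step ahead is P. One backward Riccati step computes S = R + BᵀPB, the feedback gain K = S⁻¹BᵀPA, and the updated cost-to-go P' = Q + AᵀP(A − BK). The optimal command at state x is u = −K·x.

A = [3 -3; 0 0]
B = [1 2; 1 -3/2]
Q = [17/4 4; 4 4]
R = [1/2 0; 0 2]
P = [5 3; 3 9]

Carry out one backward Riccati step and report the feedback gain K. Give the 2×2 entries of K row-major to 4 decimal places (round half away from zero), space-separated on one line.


1.2471 -1.2471 0.7833 -0.7833

BᵀP = [8.0000 12.0000; 5.5000 -7.5000]
S = R + BᵀPB = [1/2 0; 0 2] + [20.0000 -2.0000; -2.0000 22.2500] = [20.5000 -2.0000; -2.0000 24.2500]
BᵀPA = [24.0000 -24.0000; 16.5000 -16.5000]
K = S⁻¹·BᵀPA = [1.2471 -1.2471; 0.7833 -0.7833]
A−BK = [0.1863 -0.1863; -0.0722 0.0722]
AᵀP(A−BK) = [2.1445 -2.1445; -2.1445 2.1445]
P' = Q + AᵀP(A−BK) = [6.3945 1.8555; 1.8555 6.1445]
tr(P') = 12.5390


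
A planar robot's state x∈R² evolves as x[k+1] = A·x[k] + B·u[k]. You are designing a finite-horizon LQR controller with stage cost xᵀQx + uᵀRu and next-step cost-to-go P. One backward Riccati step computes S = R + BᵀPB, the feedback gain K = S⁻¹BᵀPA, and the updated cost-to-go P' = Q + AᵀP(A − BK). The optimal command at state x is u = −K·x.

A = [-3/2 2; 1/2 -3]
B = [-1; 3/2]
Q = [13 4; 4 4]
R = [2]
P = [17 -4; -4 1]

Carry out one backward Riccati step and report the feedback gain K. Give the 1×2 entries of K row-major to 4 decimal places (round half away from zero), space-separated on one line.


BᵀP = [-23.0000 5.5000]
S = R + BᵀPB = [2] + [31.2500] = [33.2500]
BᵀPA = [37.2500 -62.5000]
K = S⁻¹·BᵀPA = [1.1203 -1.8797]
A−BK = [-0.3797 0.1203; -1.1805 -0.1805]
AᵀP(A−BK) = [2.7688 -4.4812; -4.4812 7.5188]
P' = Q + AᵀP(A−BK) = [15.7688 -0.4812; -0.4812 11.5188]
tr(P') = 27.2876

1.1203 -1.8797


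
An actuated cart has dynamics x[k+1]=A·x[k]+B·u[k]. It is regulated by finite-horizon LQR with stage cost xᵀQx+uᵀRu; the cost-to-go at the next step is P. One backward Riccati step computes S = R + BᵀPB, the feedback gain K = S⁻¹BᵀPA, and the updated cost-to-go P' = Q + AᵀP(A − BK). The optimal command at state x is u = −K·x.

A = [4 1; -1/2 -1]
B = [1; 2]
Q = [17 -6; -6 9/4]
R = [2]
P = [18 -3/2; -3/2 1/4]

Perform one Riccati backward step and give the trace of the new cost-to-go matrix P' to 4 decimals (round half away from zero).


73.4792

BᵀP = [15.0000 -1.0000]
S = R + BᵀPB = [2] + [13.0000] = [15.0000]
BᵀPA = [60.5000 16.0000]
K = S⁻¹·BᵀPA = [4.0333 1.0667]
A−BK = [-0.0333 -0.0667; -8.5667 -3.1333]
AᵀP(A−BK) = [50.0458 14.3417; 14.3417 4.1833]
P' = Q + AᵀP(A−BK) = [67.0458 8.3417; 8.3417 6.4333]
tr(P') = 73.4792


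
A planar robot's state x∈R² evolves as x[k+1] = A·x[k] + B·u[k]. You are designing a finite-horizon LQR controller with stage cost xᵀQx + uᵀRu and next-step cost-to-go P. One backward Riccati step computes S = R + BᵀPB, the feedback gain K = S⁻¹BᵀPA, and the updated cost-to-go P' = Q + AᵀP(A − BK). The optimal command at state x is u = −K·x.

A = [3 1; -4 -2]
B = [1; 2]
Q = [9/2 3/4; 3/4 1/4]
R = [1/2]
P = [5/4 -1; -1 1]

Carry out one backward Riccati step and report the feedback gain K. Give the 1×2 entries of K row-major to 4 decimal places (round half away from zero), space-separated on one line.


-3.5714 -1.5714

BᵀP = [-0.7500 1.0000]
S = R + BᵀPB = [1/2] + [1.2500] = [1.7500]
BᵀPA = [-6.2500 -2.7500]
K = S⁻¹·BᵀPA = [-3.5714 -1.5714]
A−BK = [6.5714 2.5714; 3.1429 1.1429]
AᵀP(A−BK) = [28.9286 11.9286; 11.9286 4.9286]
P' = Q + AᵀP(A−BK) = [33.4286 12.6786; 12.6786 5.1786]
tr(P') = 38.6071


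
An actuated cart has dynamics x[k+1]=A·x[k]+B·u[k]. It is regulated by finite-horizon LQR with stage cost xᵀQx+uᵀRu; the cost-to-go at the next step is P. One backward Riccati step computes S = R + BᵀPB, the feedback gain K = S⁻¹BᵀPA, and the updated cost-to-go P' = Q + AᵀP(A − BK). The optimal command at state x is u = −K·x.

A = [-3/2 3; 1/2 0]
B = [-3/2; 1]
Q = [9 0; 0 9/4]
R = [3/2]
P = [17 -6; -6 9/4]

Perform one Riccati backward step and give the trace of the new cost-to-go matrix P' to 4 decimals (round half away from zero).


16.6289

BᵀP = [-31.5000 11.2500]
S = R + BᵀPB = [3/2] + [58.5000] = [60.0000]
BᵀPA = [52.8750 -94.5000]
K = S⁻¹·BᵀPA = [0.8813 -1.5750]
A−BK = [-0.1781 0.6375; -0.3813 1.5750]
AᵀP(A−BK) = [1.2164 -2.2219; -2.2219 4.1625]
P' = Q + AᵀP(A−BK) = [10.2164 -2.2219; -2.2219 6.4125]
tr(P') = 16.6289


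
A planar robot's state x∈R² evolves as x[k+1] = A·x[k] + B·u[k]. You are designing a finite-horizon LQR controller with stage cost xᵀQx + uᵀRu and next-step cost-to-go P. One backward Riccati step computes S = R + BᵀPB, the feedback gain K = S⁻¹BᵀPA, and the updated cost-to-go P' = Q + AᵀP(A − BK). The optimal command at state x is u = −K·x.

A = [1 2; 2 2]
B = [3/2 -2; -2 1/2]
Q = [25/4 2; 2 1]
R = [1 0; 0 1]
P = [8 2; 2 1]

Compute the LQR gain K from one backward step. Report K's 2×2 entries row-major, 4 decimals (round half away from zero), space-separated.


-0.5951 -0.5767 -1.0675 -1.5706

BᵀP = [8.0000 1.0000; -15.0000 -3.5000]
S = R + BᵀPB = [1 0; 0 1] + [10.0000 -15.5000; -15.5000 28.2500] = [11.0000 -15.5000; -15.5000 29.2500]
BᵀPA = [10.0000 18.0000; -22.0000 -37.0000]
K = S⁻¹·BᵀPA = [-0.5951 -0.5767; -1.0675 -1.5706]
A−BK = [-0.2423 -0.2761; 1.3436 1.6319]
AᵀP(A−BK) = [2.4663 3.2147; 3.2147 4.2699]
P' = Q + AᵀP(A−BK) = [8.7163 5.2147; 5.2147 5.2699]
tr(P') = 13.9862


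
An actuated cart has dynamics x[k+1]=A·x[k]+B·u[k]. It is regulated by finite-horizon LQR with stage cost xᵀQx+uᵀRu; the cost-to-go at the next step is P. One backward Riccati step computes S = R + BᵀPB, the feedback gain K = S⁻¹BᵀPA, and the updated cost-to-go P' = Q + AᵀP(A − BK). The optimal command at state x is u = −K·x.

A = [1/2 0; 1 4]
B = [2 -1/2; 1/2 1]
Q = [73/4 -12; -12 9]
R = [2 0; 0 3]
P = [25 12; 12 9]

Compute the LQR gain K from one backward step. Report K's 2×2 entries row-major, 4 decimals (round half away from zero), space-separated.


0.4390 0.8817 0.4049 1.8495

BᵀP = [56.0000 28.5000; -0.5000 3.0000]
S = R + BᵀPB = [2 0; 0 3] + [126.2500 0.5000; 0.5000 3.2500] = [128.2500 0.5000; 0.5000 6.2500]
BᵀPA = [56.5000 114.0000; 2.7500 12.0000]
K = S⁻¹·BᵀPA = [0.4390 0.8817; 0.4049 1.8495]
A−BK = [-0.1755 -0.8386; 0.3756 1.7097]
AᵀP(A−BK) = [1.3349 5.0991; 5.0991 21.2951]
P' = Q + AᵀP(A−BK) = [19.5849 -6.9009; -6.9009 30.2951]
tr(P') = 49.8800


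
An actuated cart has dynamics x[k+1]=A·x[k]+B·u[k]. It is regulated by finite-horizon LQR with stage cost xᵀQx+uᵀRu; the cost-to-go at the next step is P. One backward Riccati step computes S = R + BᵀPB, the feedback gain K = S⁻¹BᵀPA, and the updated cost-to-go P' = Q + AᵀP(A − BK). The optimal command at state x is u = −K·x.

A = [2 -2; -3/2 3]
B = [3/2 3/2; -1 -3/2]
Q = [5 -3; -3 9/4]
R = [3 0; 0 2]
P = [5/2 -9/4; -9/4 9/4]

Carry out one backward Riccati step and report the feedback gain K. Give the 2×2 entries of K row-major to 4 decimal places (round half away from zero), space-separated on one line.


BᵀP = [6.0000 -5.6250; 7.1250 -6.7500]
S = R + BᵀPB = [3 0; 0 2] + [14.6250 17.4375; 17.4375 20.8125] = [17.6250 17.4375; 17.4375 22.8125]
BᵀPA = [20.4375 -28.8750; 24.3750 -34.5000]
K = S⁻¹·BᵀPA = [0.4203 -0.5828; 0.7472 -1.0668]
A−BK = [0.2487 0.4745; 0.0411 0.8169]
AᵀP(A−BK) = [1.7591 -2.4596; -2.4596 3.6154]
P' = Q + AᵀP(A−BK) = [6.7591 -5.4596; -5.4596 5.8654]
tr(P') = 12.6245

0.4203 -0.5828 0.7472 -1.0668


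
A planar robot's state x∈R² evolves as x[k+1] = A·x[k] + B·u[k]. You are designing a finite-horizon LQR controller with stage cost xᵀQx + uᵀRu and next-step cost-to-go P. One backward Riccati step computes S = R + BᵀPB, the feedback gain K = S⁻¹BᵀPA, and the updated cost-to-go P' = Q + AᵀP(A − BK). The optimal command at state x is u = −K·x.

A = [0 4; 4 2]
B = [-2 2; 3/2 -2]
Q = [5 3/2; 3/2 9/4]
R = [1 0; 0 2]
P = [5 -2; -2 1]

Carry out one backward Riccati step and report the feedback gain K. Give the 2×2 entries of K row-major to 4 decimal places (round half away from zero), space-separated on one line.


BᵀP = [-13.0000 5.5000; 14.0000 -6.0000]
S = R + BᵀPB = [1 0; 0 2] + [34.2500 -37.0000; -37.0000 40.0000] = [35.2500 -37.0000; -37.0000 42.0000]
BᵀPA = [22.0000 -41.0000; -24.0000 44.0000]
K = S⁻¹·BᵀPA = [0.3229 -0.8430; -0.2870 0.3049]
A−BK = [1.2197 1.7040; 2.9417 3.8744]
AᵀP(A−BK) = [2.0090 1.8655; 1.8655 4.0179]
P' = Q + AᵀP(A−BK) = [7.0090 3.3655; 3.3655 6.2679]
tr(P') = 13.2769

0.3229 -0.8430 -0.2870 0.3049


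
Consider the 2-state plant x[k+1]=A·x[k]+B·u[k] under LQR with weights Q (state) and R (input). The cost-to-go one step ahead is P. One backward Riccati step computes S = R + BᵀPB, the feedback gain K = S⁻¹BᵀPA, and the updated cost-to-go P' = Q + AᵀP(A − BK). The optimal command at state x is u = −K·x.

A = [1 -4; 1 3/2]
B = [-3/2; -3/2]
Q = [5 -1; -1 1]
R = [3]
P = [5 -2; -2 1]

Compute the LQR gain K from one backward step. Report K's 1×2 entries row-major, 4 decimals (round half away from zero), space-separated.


BᵀP = [-4.5000 1.5000]
S = R + BᵀPB = [3] + [4.5000] = [7.5000]
BᵀPA = [-3.0000 20.2500]
K = S⁻¹·BᵀPA = [-0.4000 2.7000]
A−BK = [0.4000 0.0500; 0.4000 5.5500]
AᵀP(A−BK) = [0.8000 -5.4000; -5.4000 51.5750]
P' = Q + AᵀP(A−BK) = [5.8000 -6.4000; -6.4000 52.5750]
tr(P') = 58.3750

-0.4000 2.7000


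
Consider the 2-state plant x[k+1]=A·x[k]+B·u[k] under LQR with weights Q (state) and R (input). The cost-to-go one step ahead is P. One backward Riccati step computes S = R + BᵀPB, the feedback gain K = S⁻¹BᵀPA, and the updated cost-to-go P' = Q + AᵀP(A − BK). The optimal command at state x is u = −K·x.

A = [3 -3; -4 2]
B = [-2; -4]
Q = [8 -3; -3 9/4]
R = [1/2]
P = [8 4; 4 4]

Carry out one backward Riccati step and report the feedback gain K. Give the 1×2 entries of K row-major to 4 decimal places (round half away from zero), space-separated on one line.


0.0000 0.2991

BᵀP = [-32.0000 -24.0000]
S = R + BᵀPB = [1/2] + [160.0000] = [160.5000]
BᵀPA = [0.0000 48.0000]
K = S⁻¹·BᵀPA = [0.0000 0.2991]
A−BK = [3.0000 -2.4019; -4.0000 3.1963]
AᵀP(A−BK) = [40.0000 -32.0000; -32.0000 25.6449]
P' = Q + AᵀP(A−BK) = [48.0000 -35.0000; -35.0000 27.8949]
tr(P') = 75.8949


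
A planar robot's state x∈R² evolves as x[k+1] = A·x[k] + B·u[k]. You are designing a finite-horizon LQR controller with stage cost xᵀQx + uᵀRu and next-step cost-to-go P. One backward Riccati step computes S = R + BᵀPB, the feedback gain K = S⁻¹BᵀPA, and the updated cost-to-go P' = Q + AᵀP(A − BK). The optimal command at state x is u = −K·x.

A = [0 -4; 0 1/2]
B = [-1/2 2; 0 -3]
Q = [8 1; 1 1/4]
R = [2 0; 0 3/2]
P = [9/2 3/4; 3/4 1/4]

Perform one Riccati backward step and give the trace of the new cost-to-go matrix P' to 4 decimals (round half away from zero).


BᵀP = [-2.2500 -0.3750; 6.7500 0.7500]
S = R + BᵀPB = [2 0; 0 3/2] + [1.1250 -3.3750; -3.3750 11.2500] = [3.1250 -3.3750; -3.3750 12.7500]
BᵀPA = [0.0000 8.8125; 0.0000 -26.6250]
K = S⁻¹·BᵀPA = [0.0000 0.7908; 0.0000 -1.8789]
A−BK = [0.0000 0.1532; 0.0000 -5.1367]
AᵀP(A−BK) = [0.0000 0.0000; 0.0000 12.0678]
P' = Q + AᵀP(A−BK) = [8.0000 1.0000; 1.0000 12.3178]
tr(P') = 20.3178

20.3178


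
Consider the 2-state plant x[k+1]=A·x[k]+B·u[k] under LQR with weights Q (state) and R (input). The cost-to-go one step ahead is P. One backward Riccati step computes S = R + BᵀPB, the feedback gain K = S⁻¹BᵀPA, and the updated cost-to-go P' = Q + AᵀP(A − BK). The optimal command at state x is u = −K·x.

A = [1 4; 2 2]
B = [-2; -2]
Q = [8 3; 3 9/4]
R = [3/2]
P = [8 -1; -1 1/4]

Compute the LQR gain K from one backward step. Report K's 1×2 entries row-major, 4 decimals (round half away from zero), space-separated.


BᵀP = [-14.0000 1.5000]
S = R + BᵀPB = [3/2] + [25.0000] = [26.5000]
BᵀPA = [-11.0000 -53.0000]
K = S⁻¹·BᵀPA = [-0.4151 -2.0000]
A−BK = [0.1698 0.0000; 1.1698 -2.0000]
AᵀP(A−BK) = [0.4340 1.0000; 1.0000 7.0000]
P' = Q + AᵀP(A−BK) = [8.4340 4.0000; 4.0000 9.2500]
tr(P') = 17.6840

-0.4151 -2.0000


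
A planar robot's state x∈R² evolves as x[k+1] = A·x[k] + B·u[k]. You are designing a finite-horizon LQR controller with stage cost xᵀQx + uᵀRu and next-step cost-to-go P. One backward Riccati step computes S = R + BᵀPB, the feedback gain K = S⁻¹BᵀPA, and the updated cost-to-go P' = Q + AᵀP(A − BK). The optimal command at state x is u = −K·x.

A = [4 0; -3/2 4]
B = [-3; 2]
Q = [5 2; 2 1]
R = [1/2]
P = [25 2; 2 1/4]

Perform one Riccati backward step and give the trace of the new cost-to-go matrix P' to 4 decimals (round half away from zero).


8.6758

BᵀP = [-71.0000 -5.5000]
S = R + BᵀPB = [1/2] + [202.0000] = [202.5000]
BᵀPA = [-275.7500 -22.0000]
K = S⁻¹·BᵀPA = [-1.3617 -0.1086]
A−BK = [-0.0852 -0.3259; 1.2235 4.2173]
AᵀP(A−BK) = [1.0659 0.5420; 0.5420 1.6099]
P' = Q + AᵀP(A−BK) = [6.0659 2.5420; 2.5420 2.6099]
tr(P') = 8.6758


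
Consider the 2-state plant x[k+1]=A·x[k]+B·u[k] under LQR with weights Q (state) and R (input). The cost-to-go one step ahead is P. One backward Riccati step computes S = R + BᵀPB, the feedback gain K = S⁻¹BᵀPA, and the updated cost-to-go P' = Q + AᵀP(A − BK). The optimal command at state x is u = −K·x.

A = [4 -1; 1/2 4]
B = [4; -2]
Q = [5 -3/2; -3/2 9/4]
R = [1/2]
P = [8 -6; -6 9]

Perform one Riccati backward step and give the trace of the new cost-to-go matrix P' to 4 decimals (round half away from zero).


BᵀP = [44.0000 -42.0000]
S = R + BᵀPB = [1/2] + [260.0000] = [260.5000]
BᵀPA = [155.0000 -212.0000]
K = S⁻¹·BᵀPA = [0.5950 -0.8138]
A−BK = [1.6200 2.2553; 1.6900 2.3724]
AᵀP(A−BK) = [14.0235 19.1420; 19.1420 27.4702]
P' = Q + AᵀP(A−BK) = [19.0235 17.6420; 17.6420 29.7202]
tr(P') = 48.7438

48.7438
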